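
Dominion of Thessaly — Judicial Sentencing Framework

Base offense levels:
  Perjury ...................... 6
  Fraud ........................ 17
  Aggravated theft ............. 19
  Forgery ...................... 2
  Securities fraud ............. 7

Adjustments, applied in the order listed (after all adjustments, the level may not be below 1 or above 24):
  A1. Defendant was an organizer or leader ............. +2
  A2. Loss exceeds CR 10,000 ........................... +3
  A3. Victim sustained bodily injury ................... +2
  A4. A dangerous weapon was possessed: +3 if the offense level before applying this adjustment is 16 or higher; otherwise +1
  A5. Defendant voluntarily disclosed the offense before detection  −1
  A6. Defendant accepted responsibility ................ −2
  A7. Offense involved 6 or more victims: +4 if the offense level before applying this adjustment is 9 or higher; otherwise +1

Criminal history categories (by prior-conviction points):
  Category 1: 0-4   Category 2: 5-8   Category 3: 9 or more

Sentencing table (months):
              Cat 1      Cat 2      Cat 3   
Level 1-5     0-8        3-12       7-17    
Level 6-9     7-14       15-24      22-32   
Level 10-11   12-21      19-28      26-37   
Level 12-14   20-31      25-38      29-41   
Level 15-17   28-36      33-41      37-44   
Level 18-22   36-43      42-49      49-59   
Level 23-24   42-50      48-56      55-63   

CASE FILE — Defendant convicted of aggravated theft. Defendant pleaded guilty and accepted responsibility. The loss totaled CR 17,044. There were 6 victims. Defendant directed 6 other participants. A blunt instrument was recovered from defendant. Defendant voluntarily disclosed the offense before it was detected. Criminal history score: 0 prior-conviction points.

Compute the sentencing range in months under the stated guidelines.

Base offense level for aggravated theft: 19.
A1 applies: 19 + 2 = 21.
A2 applies: 21 + 3 = 24.
A4 applies (level before this adjustment is 24 ≥ 16, so +3): 24 + 3 = 27.
A5 applies: 27 − 1 = 26.
A6 applies: 26 − 2 = 24.
A7 applies (level before this adjustment is 24 ≥ 9, so +4): 24 + 4 = 28.
Level 28 exceeds the maximum of 24; capped at 24.
Final offense level: 24.
Criminal history: 0 prior points → Category 1 (0-4).
Level 24 falls in the 23-24 band.
Grid: Level 23-24 × Category 1 = 42-50 months.

42-50 months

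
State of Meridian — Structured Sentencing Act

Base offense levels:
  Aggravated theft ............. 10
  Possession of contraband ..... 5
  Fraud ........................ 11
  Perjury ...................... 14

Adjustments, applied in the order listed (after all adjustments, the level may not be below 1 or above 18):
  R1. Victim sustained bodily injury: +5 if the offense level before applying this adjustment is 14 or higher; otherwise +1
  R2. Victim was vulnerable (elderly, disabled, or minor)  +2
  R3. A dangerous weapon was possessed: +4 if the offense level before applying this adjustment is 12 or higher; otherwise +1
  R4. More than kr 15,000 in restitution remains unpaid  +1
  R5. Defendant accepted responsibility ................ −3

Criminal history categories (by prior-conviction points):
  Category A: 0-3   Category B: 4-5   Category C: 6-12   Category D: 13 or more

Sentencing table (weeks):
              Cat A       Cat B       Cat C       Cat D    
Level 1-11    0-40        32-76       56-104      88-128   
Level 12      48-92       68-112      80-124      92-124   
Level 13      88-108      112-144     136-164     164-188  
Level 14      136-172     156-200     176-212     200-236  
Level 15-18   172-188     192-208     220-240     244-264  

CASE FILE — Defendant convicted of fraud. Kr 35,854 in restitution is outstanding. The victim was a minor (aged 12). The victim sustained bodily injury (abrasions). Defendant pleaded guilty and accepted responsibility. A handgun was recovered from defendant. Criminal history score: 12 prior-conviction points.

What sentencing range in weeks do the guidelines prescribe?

Base offense level for fraud: 11.
R1 applies (level before this adjustment is 11 < 14, so +1): 11 + 1 = 12.
R2 applies: 12 + 2 = 14.
R3 applies (level before this adjustment is 14 ≥ 12, so +4): 14 + 4 = 18.
R4 applies: 18 + 1 = 19.
R5 applies: 19 − 3 = 16.
Final offense level: 16.
Criminal history: 12 prior points → Category C (6-12).
Level 16 falls in the 15-18 band.
Grid: Level 15-18 × Category C = 220-240 weeks.

220-240 weeks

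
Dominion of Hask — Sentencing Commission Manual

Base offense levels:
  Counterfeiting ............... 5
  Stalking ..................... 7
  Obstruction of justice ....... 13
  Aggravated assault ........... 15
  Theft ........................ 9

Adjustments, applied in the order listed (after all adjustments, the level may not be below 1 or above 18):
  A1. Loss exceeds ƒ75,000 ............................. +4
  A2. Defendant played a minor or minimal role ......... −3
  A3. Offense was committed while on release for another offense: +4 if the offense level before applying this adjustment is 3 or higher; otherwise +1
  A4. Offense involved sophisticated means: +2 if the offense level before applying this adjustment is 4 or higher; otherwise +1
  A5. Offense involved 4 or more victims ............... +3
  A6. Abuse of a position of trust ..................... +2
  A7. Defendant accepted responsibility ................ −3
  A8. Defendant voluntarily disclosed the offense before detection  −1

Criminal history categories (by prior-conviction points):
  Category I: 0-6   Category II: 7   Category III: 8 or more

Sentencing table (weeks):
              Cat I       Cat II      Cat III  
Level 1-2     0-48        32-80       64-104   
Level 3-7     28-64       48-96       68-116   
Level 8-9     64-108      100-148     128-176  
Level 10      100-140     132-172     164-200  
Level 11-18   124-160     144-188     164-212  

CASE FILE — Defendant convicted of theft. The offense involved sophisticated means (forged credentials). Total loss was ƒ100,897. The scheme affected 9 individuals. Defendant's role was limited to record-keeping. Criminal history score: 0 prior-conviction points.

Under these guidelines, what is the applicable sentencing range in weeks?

124-160 weeks

Base offense level for theft: 9.
A1 applies: 9 + 4 = 13.
A2 applies: 13 − 3 = 10.
A3 does not apply.
A4 applies (level before this adjustment is 10 ≥ 4, so +2): 10 + 2 = 12.
A5 applies: 12 + 3 = 15.
A8 does not apply.
Final offense level: 15.
Criminal history: 0 prior points → Category I (0-6).
Level 15 falls in the 11-18 band.
Grid: Level 11-18 × Category I = 124-160 weeks.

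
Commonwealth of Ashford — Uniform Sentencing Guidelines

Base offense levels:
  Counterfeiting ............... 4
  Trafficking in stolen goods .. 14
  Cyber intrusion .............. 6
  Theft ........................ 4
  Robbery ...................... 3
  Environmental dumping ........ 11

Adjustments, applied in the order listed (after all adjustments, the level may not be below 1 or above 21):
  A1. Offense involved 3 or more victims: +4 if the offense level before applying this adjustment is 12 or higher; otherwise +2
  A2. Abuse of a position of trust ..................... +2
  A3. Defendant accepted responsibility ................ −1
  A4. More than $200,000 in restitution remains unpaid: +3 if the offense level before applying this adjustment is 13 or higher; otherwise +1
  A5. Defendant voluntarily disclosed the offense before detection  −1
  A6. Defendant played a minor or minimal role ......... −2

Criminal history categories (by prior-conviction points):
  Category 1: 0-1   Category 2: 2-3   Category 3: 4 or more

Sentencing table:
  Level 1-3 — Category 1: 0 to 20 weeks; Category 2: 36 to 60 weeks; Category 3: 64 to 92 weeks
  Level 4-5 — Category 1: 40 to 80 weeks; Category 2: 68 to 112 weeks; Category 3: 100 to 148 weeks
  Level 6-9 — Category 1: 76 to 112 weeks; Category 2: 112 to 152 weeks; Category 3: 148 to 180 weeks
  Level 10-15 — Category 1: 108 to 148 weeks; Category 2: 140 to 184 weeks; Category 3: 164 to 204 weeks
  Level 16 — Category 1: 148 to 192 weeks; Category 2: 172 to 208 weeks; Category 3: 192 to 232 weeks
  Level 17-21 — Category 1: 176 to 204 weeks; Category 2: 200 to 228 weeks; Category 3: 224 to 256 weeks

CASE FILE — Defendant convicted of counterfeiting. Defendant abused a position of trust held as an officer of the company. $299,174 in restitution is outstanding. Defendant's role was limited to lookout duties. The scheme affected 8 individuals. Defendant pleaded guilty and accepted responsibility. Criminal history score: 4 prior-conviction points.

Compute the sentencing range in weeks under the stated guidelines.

148-180 weeks

Base offense level for counterfeiting: 4.
A1 applies (level before this adjustment is 4 < 12, so +2): 4 + 2 = 6.
A2 applies: 6 + 2 = 8.
A3 applies: 8 − 1 = 7.
A4 applies (level before this adjustment is 7 < 13, so +1): 7 + 1 = 8.
A6 applies: 8 − 2 = 6.
Final offense level: 6.
Criminal history: 4 prior points → Category 3 (4+).
Level 6 falls in the 6-9 band.
Grid: Level 6-9 × Category 3 = 148-180 weeks.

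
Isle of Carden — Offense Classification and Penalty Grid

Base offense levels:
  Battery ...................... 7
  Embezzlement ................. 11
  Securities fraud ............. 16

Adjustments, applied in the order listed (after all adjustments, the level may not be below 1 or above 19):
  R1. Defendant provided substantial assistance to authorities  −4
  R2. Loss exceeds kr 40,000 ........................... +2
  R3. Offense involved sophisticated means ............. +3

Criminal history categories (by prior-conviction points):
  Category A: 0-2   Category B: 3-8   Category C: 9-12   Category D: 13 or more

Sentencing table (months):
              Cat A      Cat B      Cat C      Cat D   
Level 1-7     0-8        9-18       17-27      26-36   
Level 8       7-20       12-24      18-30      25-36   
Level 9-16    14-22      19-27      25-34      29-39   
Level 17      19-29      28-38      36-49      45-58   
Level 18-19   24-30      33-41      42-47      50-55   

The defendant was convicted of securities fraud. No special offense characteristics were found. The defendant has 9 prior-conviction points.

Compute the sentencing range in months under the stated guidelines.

25-34 months

Base offense level for securities fraud: 16.
Final offense level: 16.
Criminal history: 9 prior points → Category C (9-12).
Level 16 falls in the 9-16 band.
Grid: Level 9-16 × Category C = 25-34 months.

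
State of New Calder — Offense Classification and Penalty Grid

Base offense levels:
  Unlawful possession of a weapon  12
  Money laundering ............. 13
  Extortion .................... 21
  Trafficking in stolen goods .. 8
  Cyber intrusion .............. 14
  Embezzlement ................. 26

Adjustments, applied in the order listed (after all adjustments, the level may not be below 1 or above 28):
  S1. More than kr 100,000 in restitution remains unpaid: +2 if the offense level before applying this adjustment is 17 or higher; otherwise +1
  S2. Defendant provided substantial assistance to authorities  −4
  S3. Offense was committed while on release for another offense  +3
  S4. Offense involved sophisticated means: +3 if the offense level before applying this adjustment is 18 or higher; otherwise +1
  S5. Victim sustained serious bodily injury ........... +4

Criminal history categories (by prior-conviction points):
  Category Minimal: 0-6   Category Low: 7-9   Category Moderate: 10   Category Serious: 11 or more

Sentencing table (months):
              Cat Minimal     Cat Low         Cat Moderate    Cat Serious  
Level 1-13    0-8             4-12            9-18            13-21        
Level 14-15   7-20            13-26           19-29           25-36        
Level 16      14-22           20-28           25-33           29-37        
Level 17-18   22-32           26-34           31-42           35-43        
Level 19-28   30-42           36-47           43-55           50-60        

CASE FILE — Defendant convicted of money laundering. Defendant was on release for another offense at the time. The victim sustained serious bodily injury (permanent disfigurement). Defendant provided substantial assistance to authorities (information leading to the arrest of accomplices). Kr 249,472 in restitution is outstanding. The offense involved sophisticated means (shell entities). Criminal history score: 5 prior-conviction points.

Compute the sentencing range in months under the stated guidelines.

22-32 months

Base offense level for money laundering: 13.
S1 applies (level before this adjustment is 13 < 17, so +1): 13 + 1 = 14.
S2 applies: 14 − 4 = 10.
S3 applies: 10 + 3 = 13.
S4 applies (level before this adjustment is 13 < 18, so +1): 13 + 1 = 14.
S5 applies: 14 + 4 = 18.
Final offense level: 18.
Criminal history: 5 prior points → Category Minimal (0-6).
Level 18 falls in the 17-18 band.
Grid: Level 17-18 × Category Minimal = 22-32 months.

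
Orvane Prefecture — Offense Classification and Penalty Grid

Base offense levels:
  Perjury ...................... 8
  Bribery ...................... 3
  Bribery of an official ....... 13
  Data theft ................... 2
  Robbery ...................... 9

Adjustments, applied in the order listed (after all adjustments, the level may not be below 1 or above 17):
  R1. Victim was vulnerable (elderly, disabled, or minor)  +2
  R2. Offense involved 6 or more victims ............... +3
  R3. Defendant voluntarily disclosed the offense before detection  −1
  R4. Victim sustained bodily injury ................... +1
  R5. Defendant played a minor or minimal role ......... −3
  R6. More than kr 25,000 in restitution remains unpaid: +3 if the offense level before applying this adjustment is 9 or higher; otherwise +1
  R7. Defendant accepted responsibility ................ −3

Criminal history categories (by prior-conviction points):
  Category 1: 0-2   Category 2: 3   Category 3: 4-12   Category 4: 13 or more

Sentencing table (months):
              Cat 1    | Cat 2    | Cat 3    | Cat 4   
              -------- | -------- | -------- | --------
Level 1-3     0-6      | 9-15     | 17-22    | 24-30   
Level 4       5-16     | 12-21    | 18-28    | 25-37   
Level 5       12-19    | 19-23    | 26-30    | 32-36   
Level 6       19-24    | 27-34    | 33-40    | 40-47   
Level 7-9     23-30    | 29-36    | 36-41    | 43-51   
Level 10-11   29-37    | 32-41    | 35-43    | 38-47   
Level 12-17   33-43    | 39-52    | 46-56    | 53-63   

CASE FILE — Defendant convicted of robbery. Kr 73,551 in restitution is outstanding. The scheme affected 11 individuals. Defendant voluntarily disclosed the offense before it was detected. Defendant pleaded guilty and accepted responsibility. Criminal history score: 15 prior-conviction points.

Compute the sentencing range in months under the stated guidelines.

Base offense level for robbery: 9.
R1 does not apply.
R2 applies: 9 + 3 = 12.
R3 applies: 12 − 1 = 11.
R4 does not apply.
R5 does not apply.
R6 applies (level before this adjustment is 11 ≥ 9, so +3): 11 + 3 = 14.
R7 applies: 14 − 3 = 11.
Final offense level: 11.
Criminal history: 15 prior points → Category 4 (13+).
Level 11 falls in the 10-11 band.
Grid: Level 10-11 × Category 4 = 38-47 months.

38-47 months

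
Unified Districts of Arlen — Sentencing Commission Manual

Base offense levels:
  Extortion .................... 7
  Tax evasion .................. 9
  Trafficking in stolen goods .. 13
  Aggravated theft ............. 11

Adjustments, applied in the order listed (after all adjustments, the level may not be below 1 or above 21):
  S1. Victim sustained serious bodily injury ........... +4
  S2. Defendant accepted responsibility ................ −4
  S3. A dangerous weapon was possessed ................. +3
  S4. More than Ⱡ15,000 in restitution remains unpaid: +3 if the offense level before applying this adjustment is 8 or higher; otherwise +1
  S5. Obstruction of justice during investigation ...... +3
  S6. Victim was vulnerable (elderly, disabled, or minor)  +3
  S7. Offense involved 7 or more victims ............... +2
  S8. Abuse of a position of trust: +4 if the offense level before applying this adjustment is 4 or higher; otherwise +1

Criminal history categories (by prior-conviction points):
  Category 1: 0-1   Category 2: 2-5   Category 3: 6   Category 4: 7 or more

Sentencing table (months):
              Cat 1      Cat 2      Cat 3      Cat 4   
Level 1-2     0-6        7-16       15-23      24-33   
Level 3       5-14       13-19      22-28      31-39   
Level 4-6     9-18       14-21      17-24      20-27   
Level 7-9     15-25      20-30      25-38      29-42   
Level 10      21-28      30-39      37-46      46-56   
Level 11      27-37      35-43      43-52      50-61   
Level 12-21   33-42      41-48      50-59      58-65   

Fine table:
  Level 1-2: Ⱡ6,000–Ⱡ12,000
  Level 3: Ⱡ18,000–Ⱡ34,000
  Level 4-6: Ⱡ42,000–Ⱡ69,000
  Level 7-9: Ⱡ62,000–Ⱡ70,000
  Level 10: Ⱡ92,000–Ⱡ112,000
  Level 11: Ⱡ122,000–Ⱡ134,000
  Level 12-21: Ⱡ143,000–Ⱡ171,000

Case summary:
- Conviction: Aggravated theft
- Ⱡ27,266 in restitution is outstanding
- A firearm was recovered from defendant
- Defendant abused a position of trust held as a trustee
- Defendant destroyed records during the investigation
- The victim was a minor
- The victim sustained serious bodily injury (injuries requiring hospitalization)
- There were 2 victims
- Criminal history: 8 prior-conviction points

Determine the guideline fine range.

Base offense level for aggravated theft: 11.
S1 applies: 11 + 4 = 15.
S2 does not apply.
S3 applies: 15 + 3 = 18.
S4 applies (level before this adjustment is 18 ≥ 8, so +3): 18 + 3 = 21.
S5 applies: 21 + 3 = 24.
S6 applies: 24 + 3 = 27.
S8 applies (level before this adjustment is 27 ≥ 4, so +4): 27 + 4 = 31.
Level 31 exceeds the maximum of 21; capped at 21.
Final offense level: 21.
Level 21 falls in the 12-21 band.
Fine table: Level 12-21 → Ⱡ143,000–Ⱡ171,000.

Ⱡ143,000–Ⱡ171,000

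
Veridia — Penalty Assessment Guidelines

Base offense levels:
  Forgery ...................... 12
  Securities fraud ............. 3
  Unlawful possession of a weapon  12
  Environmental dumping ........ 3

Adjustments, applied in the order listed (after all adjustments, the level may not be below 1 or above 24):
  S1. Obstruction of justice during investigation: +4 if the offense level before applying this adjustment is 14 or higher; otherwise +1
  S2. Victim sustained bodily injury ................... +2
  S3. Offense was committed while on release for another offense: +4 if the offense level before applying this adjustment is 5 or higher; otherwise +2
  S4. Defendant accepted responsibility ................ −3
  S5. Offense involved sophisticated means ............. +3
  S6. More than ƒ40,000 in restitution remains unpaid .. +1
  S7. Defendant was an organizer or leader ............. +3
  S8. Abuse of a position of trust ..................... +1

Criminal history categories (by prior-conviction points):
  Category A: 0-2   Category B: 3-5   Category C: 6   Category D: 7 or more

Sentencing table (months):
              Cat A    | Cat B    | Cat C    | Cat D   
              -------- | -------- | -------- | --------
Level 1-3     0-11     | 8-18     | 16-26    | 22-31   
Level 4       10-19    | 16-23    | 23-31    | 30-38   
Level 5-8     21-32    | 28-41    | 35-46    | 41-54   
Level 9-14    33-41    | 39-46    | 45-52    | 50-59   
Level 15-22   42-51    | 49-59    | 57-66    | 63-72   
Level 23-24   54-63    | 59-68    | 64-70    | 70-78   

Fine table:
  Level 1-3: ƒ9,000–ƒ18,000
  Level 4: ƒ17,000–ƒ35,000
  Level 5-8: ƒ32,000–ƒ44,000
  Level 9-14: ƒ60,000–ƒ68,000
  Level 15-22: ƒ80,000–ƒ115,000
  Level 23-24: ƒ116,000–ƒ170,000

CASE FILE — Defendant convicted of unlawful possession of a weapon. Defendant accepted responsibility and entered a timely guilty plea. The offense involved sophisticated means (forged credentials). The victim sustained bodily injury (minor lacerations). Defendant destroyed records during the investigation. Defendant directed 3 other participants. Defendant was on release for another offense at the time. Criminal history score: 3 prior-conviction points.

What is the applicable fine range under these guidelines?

ƒ80,000–ƒ115,000

Base offense level for unlawful possession of a weapon: 12.
S1 applies (level before this adjustment is 12 < 14, so +1): 12 + 1 = 13.
S2 applies: 13 + 2 = 15.
S3 applies (level before this adjustment is 15 ≥ 5, so +4): 15 + 4 = 19.
S4 applies: 19 − 3 = 16.
S5 applies: 16 + 3 = 19.
S6 does not apply.
S7 applies: 19 + 3 = 22.
Final offense level: 22.
Level 22 falls in the 15-22 band.
Fine table: Level 15-22 → ƒ80,000–ƒ115,000.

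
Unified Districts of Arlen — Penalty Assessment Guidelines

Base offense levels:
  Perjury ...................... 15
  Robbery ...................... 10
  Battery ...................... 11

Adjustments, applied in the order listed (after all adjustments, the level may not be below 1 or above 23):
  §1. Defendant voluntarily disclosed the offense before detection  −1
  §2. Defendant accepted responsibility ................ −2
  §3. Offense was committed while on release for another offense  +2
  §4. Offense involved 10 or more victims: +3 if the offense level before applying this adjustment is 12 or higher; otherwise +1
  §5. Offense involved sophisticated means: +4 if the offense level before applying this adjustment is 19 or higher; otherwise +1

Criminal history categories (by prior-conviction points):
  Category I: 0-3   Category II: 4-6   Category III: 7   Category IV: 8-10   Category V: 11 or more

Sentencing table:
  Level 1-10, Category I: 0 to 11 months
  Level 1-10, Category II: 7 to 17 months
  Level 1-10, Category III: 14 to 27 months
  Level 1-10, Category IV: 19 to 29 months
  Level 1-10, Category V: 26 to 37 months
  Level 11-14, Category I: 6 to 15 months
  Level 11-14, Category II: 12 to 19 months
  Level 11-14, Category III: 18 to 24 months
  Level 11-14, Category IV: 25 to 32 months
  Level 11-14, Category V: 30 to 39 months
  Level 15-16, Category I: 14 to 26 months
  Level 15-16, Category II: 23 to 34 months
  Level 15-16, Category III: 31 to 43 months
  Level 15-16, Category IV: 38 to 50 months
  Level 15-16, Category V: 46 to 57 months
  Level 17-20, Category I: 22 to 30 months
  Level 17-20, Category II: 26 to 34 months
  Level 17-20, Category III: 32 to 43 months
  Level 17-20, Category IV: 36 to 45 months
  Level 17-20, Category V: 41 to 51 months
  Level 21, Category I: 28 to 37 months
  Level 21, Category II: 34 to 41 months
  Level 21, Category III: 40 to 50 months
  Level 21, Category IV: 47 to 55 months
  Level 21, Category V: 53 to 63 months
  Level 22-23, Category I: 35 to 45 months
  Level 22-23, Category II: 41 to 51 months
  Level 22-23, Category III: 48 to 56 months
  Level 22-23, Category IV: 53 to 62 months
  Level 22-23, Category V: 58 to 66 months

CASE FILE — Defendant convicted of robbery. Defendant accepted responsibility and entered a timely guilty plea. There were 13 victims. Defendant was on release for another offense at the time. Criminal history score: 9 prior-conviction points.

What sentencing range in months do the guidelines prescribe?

25-32 months

Base offense level for robbery: 10.
§2 applies: 10 − 2 = 8.
§3 applies: 8 + 2 = 10.
§4 applies (level before this adjustment is 10 < 12, so +1): 10 + 1 = 11.
Final offense level: 11.
Criminal history: 9 prior points → Category IV (8-10).
Level 11 falls in the 11-14 band.
Grid: Level 11-14 × Category IV = 25-32 months.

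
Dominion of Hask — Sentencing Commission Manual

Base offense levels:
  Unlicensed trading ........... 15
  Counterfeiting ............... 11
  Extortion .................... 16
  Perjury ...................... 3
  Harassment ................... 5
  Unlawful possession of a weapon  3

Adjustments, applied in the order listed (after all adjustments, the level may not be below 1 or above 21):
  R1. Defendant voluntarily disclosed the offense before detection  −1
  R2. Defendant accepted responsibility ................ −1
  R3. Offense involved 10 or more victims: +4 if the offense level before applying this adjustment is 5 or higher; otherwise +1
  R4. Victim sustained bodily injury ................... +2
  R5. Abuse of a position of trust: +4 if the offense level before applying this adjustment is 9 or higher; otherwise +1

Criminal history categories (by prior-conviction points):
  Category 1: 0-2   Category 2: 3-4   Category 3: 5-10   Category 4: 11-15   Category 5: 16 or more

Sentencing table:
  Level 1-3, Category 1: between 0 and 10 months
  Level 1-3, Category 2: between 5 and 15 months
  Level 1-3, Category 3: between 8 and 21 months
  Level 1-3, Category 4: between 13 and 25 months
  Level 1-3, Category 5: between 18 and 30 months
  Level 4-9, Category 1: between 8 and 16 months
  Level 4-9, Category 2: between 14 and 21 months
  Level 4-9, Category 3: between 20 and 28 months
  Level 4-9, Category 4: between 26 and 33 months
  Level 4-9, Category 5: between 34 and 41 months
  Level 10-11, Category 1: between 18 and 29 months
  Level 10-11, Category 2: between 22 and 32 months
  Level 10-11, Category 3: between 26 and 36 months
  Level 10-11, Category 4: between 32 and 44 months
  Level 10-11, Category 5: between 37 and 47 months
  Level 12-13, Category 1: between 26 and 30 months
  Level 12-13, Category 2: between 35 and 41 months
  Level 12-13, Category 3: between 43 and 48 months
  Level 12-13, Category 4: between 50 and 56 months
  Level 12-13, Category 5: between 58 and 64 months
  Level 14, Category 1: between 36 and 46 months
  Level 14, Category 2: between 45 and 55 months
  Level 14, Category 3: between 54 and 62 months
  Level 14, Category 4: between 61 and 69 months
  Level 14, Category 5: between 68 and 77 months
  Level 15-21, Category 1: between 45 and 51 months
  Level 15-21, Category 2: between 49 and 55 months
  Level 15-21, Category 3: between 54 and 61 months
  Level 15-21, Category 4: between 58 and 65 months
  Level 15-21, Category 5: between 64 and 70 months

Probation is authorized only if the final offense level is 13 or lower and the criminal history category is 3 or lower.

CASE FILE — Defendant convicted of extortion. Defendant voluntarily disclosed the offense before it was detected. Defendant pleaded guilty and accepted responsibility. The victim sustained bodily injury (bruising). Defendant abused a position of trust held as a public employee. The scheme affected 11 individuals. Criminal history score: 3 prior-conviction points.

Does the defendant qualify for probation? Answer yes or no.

No

Base offense level for extortion: 16.
R1 applies: 16 − 1 = 15.
R2 applies: 15 − 1 = 14.
R3 applies (level before this adjustment is 14 ≥ 5, so +4): 14 + 4 = 18.
R4 applies: 18 + 2 = 20.
R5 applies (level before this adjustment is 20 ≥ 9, so +4): 20 + 4 = 24.
Level 24 exceeds the maximum of 21; capped at 21.
Final offense level: 21.
Criminal history: 3 prior points → Category 2 (3-4).
Level 21 falls in the 15-21 band.
Grid: Level 15-21 × Category 2 = 49-55 months.
Probation check: level 21 > 13 and category 2 ≤ 3 → not eligible.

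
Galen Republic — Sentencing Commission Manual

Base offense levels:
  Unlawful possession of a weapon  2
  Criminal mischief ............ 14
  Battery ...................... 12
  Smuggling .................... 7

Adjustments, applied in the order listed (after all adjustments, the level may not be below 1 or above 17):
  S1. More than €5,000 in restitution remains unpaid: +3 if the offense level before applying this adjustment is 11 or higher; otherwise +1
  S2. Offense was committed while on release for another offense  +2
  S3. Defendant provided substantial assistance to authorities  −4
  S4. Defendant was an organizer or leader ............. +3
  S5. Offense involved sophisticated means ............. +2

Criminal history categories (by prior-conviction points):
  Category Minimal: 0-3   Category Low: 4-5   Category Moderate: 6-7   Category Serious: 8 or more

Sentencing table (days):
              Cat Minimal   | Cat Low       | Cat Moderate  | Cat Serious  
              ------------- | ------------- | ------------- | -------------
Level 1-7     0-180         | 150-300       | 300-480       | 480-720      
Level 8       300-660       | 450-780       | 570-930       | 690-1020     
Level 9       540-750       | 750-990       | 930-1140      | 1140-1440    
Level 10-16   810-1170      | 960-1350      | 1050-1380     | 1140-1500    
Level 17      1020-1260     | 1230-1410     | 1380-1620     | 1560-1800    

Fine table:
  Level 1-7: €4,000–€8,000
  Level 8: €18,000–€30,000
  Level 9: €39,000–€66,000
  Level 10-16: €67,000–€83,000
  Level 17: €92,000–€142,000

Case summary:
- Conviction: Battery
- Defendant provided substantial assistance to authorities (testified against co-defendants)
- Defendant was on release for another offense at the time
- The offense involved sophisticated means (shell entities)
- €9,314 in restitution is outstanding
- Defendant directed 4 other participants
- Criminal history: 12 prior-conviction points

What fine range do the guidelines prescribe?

Base offense level for battery: 12.
S1 applies (level before this adjustment is 12 ≥ 11, so +3): 12 + 3 = 15.
S2 applies: 15 + 2 = 17.
S3 applies: 17 − 4 = 13.
S4 applies: 13 + 3 = 16.
S5 applies: 16 + 2 = 18.
Level 18 exceeds the maximum of 17; capped at 17.
Final offense level: 17.
Level 17 falls in the 17 band.
Fine table: Level 17 → €92,000–€142,000.

€92,000–€142,000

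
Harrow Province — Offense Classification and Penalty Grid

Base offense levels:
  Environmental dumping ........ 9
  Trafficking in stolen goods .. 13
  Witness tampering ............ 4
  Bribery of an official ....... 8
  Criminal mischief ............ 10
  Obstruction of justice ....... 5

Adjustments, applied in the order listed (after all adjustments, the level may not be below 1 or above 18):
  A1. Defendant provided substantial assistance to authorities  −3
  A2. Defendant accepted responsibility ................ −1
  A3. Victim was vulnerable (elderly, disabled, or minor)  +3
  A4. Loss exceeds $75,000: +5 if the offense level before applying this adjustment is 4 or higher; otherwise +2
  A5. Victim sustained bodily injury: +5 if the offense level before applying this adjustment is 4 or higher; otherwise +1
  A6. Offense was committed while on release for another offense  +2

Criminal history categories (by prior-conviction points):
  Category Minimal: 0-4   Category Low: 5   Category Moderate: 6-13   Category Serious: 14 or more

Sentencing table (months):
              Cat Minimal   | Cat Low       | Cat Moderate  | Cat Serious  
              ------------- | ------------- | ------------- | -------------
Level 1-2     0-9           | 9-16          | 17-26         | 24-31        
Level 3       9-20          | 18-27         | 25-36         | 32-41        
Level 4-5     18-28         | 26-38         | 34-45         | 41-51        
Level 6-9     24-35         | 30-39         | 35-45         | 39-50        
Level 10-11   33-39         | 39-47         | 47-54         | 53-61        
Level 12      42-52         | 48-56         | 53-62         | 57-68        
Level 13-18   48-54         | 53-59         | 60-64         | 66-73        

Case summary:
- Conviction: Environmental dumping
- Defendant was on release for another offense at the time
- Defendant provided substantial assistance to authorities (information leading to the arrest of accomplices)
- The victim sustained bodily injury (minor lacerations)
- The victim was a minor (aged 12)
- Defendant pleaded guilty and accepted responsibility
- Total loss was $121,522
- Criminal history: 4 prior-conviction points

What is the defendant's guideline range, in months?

Base offense level for environmental dumping: 9.
A1 applies: 9 − 3 = 6.
A2 applies: 6 − 1 = 5.
A3 applies: 5 + 3 = 8.
A4 applies (level before this adjustment is 8 ≥ 4, so +5): 8 + 5 = 13.
A5 applies (level before this adjustment is 13 ≥ 4, so +5): 13 + 5 = 18.
A6 applies: 18 + 2 = 20.
Level 20 exceeds the maximum of 18; capped at 18.
Final offense level: 18.
Criminal history: 4 prior points → Category Minimal (0-4).
Level 18 falls in the 13-18 band.
Grid: Level 13-18 × Category Minimal = 48-54 months.

48-54 months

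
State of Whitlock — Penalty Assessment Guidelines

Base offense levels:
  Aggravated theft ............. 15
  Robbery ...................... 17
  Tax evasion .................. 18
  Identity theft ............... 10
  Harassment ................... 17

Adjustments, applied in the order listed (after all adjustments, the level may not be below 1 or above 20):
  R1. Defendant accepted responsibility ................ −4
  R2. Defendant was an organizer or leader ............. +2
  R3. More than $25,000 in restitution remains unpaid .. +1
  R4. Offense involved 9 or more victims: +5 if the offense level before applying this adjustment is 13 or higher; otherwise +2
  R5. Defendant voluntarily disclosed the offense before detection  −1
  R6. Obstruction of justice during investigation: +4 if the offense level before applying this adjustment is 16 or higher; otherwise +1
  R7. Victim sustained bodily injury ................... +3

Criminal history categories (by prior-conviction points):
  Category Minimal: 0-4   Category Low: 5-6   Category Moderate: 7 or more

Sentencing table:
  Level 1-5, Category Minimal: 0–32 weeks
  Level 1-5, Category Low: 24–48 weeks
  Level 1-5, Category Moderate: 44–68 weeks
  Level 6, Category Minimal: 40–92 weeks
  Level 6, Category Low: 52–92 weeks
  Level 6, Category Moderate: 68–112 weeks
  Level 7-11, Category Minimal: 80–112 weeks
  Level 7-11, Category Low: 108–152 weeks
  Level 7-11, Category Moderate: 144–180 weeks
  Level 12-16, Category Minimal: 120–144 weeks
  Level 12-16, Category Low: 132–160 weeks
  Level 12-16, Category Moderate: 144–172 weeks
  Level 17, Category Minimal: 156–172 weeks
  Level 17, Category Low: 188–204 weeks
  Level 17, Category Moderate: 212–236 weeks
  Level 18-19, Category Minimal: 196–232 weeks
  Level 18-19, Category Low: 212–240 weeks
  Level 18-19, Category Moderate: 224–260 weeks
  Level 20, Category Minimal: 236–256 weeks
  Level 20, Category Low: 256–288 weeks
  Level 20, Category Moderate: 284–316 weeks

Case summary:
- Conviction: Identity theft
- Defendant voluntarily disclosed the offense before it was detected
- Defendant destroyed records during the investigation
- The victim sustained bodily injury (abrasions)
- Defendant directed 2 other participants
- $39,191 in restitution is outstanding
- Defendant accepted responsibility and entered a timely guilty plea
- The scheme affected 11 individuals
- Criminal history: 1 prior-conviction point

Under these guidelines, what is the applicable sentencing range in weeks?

120-144 weeks

Base offense level for identity theft: 10.
R1 applies: 10 − 4 = 6.
R2 applies: 6 + 2 = 8.
R3 applies: 8 + 1 = 9.
R4 applies (level before this adjustment is 9 < 13, so +2): 9 + 2 = 11.
R5 applies: 11 − 1 = 10.
R6 applies (level before this adjustment is 10 < 16, so +1): 10 + 1 = 11.
R7 applies: 11 + 3 = 14.
Final offense level: 14.
Criminal history: 1 prior point → Category Minimal (0-4).
Level 14 falls in the 12-16 band.
Grid: Level 12-16 × Category Minimal = 120-144 weeks.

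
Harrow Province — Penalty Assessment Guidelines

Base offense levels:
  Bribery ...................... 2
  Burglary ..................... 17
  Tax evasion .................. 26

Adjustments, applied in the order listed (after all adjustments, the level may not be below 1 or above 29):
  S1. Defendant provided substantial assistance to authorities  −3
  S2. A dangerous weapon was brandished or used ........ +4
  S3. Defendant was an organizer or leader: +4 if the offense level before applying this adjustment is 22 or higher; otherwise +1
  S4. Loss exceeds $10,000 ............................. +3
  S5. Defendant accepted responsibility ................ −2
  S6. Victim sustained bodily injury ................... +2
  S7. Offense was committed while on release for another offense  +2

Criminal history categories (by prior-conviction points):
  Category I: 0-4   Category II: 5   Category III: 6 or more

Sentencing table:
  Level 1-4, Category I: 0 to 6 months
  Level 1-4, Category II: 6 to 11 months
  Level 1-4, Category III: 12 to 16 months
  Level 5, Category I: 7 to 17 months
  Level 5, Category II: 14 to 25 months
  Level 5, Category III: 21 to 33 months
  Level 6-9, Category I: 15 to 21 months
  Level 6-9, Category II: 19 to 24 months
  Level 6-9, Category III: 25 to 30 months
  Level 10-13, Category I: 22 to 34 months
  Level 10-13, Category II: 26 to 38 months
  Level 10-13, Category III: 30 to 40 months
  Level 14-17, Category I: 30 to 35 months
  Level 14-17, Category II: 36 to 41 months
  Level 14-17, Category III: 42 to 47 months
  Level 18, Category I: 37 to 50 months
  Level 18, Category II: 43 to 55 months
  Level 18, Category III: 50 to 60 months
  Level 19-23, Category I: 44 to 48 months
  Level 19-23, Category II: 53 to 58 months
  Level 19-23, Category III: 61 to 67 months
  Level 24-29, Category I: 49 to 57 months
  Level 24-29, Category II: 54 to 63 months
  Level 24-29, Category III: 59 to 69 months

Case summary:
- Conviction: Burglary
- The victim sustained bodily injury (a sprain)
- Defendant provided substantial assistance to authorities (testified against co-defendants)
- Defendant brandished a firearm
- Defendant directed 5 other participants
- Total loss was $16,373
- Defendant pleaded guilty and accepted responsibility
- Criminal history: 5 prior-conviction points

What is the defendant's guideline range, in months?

Base offense level for burglary: 17.
S1 applies: 17 − 3 = 14.
S2 applies: 14 + 4 = 18.
S3 applies (level before this adjustment is 18 < 22, so +1): 18 + 1 = 19.
S4 applies: 19 + 3 = 22.
S5 applies: 22 − 2 = 20.
S6 applies: 20 + 2 = 22.
S7 does not apply.
Final offense level: 22.
Criminal history: 5 prior points → Category II (5).
Level 22 falls in the 19-23 band.
Grid: Level 19-23 × Category II = 53-58 months.

53-58 months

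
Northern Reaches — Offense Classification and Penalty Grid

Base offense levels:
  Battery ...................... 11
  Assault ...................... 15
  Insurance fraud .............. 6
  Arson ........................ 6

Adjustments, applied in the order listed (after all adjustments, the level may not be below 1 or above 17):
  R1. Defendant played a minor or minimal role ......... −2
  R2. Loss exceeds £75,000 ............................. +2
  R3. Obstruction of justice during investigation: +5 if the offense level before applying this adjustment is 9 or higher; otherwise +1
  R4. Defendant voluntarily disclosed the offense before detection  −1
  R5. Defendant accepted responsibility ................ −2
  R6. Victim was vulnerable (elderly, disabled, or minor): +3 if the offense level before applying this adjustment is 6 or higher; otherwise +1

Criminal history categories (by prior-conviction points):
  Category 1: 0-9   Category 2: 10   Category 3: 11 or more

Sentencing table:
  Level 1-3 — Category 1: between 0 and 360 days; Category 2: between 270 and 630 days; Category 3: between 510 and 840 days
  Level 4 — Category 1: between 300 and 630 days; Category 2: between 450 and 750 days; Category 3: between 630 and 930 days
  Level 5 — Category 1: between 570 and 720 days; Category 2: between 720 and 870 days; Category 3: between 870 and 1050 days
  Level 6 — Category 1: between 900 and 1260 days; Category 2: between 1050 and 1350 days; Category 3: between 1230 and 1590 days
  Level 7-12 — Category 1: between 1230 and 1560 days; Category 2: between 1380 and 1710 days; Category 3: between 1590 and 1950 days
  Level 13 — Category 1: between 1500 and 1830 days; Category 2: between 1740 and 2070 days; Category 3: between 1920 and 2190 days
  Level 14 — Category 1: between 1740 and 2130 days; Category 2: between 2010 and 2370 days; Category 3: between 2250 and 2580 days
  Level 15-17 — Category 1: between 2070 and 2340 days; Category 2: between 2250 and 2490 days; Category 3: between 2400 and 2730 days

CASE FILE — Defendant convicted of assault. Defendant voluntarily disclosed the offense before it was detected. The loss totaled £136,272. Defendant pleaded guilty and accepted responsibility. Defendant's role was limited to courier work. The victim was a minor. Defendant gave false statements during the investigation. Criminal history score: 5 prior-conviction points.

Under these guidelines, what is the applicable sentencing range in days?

2070-2340 days

Base offense level for assault: 15.
R1 applies: 15 − 2 = 13.
R2 applies: 13 + 2 = 15.
R3 applies (level before this adjustment is 15 ≥ 9, so +5): 15 + 5 = 20.
R4 applies: 20 − 1 = 19.
R5 applies: 19 − 2 = 17.
R6 applies (level before this adjustment is 17 ≥ 6, so +3): 17 + 3 = 20.
Level 20 exceeds the maximum of 17; capped at 17.
Final offense level: 17.
Criminal history: 5 prior points → Category 1 (0-9).
Level 17 falls in the 15-17 band.
Grid: Level 15-17 × Category 1 = 2070-2340 days.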